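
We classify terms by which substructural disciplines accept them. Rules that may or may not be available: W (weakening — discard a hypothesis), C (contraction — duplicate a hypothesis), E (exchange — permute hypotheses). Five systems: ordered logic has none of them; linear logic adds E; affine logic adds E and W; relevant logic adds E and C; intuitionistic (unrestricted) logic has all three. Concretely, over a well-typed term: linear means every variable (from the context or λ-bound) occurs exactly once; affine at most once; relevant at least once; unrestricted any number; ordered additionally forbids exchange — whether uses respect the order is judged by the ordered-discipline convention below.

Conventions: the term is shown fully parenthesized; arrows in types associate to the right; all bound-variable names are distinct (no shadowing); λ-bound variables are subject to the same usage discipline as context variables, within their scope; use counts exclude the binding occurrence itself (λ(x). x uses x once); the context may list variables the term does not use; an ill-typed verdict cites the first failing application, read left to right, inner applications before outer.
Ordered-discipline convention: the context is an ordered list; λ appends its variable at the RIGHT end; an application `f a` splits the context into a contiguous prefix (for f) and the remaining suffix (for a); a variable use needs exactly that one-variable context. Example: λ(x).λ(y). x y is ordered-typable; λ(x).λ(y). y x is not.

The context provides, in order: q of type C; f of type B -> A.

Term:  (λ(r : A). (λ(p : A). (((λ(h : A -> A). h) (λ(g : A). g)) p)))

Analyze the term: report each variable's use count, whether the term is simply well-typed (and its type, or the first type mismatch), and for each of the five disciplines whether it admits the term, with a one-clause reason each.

variable uses: q ×0, f ×0, r (bound) ×0, p (bound) ×1, h (bound) ×1, g (bound) ×1
order of uses: h, g, p
typing: ✓ — A -> A -> A
ordered ✗ (needs weakening: q, f, r unused)
linear ✗ (needs weakening: q, f, r unused)
affine ✓ (q, f, r, p, h, g: no repeats, contraction unneeded)
relevant ✗ (needs weakening: q, f, r unused)
unrestricted ✓ (type-checks (A -> A -> A) and nothing is barred)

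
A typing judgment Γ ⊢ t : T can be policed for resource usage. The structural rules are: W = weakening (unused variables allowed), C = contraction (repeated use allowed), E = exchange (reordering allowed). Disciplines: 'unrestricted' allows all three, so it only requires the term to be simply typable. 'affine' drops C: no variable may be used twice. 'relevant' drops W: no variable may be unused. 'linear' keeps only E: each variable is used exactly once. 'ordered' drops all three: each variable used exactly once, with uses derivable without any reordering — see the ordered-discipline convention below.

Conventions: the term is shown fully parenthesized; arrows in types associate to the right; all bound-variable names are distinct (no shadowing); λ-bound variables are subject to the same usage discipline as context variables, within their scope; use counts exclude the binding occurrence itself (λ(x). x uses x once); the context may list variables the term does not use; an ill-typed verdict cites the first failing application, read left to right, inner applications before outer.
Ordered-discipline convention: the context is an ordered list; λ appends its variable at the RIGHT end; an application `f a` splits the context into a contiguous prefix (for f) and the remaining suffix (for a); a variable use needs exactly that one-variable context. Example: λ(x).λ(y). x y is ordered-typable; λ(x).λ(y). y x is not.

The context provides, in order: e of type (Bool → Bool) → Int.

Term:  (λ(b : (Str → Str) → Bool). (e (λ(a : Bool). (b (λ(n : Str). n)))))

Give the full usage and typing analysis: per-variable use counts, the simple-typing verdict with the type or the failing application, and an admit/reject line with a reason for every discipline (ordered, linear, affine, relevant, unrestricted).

use counts: e: 1, b [bound]: 1, a [bound]: 0, n [bound]: 1
uses in reading order: e, b, n
typing: the term checks, with type ((Str → Str) → Bool) → Int
ordered: ✗, a left unused
linear: ✗, a left unused
affine: ✓, none of e, b, a, n used more than once
relevant: ✗, a left unused
unrestricted: ✓, typability at ((Str → Str) → Bool) → Int is all that's needed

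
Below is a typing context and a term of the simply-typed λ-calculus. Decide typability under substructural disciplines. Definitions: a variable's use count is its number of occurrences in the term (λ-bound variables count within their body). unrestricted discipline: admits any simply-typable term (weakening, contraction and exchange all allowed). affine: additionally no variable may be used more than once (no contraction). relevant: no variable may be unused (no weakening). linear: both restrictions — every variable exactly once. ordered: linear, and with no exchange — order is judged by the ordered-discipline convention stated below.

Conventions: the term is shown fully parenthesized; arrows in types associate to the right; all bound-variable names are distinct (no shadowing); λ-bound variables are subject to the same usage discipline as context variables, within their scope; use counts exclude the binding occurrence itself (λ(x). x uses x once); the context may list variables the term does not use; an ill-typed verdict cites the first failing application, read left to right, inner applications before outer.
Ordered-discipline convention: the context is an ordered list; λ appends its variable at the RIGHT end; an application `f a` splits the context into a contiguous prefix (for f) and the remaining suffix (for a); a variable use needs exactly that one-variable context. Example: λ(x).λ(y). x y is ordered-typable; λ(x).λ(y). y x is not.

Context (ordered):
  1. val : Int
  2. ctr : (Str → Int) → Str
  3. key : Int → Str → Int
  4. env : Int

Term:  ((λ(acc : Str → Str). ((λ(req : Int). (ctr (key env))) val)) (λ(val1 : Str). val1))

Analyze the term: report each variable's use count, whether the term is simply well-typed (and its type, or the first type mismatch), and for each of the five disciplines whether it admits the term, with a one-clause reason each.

usage: val ×1; ctr ×1; key ×1; env ×1; acc (bound) ×0; req (bound) ×0; val1 (bound) ×1
left-to-right use order: ctr, key, env, val, val1
typing: the term checks, with type Str
ordered ✗ (needs weakening: acc, req unused)
linear ✗ (needs weakening: acc, req unused)
affine ✓ (at most one use each (val, ctr, key, env, acc, req, val1))
relevant ✗ (needs weakening: acc, req unused)
unrestricted ✓ (well-typed at Str; no restrictions here)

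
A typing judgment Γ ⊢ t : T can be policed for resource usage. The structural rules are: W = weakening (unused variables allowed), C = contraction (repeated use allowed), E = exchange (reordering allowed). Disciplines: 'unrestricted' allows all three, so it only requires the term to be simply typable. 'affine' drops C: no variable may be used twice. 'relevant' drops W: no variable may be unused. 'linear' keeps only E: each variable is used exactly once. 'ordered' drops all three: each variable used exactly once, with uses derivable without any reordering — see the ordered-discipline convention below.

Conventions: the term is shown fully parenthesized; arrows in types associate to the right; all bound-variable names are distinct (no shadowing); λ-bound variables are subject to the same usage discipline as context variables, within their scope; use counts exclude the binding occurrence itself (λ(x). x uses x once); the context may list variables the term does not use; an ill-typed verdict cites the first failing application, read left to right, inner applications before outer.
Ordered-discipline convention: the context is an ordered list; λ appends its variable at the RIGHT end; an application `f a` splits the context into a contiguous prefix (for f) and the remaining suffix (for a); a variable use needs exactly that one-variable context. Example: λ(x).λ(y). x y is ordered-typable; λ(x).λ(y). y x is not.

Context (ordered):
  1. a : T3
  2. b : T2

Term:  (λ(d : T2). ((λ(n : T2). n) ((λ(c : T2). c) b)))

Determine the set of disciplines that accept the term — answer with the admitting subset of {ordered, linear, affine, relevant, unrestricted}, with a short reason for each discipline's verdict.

accepted by: affine, unrestricted
use counts: a=0, b=1, d (λ-bound)=0, n (λ-bound)=1, c (λ-bound)=1
use order (left to right): n, c, b
typing: the term checks, with type T2 → T2
ordered: ✗ — a, d left unused
linear: ✗ — a, d left unused
affine: ✓ — none of a, b, d, n, c used more than once
relevant: ✗ — a, d left unused
unrestricted: ✓ — typability at T2 → T2 is all that's needed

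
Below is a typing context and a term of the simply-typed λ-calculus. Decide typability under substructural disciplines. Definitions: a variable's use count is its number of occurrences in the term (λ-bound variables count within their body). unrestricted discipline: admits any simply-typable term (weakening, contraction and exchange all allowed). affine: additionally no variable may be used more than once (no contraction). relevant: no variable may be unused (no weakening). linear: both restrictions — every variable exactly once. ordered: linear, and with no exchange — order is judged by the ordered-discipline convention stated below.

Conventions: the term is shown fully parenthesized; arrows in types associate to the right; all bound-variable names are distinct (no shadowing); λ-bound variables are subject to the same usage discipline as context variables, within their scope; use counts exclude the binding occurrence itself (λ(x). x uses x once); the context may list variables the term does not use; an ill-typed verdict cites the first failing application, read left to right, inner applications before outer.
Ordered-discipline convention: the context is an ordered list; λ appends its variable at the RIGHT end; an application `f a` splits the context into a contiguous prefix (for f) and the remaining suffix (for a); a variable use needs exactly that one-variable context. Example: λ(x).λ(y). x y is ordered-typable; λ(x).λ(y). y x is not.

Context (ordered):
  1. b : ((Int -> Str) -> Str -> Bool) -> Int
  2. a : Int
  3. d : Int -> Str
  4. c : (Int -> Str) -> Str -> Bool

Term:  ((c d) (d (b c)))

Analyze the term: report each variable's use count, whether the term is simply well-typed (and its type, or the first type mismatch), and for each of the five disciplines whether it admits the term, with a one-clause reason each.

usage: b: 1×, a: 0×, d: 2×, c: 2×
uses in reading order: c, d, d, b, c
typing: the term checks, with type Bool
ordered ✗ (d ×2, c ×2 used more than once (contraction); a never used (weakening))
linear ✗ (d ×2, c ×2 used more than once (contraction); a never used (weakening))
affine ✗ (d ×2, c ×2 used more than once (contraction))
relevant ✗ (a never used (weakening))
unrestricted ✓ (well-typed at Bool; no restrictions here)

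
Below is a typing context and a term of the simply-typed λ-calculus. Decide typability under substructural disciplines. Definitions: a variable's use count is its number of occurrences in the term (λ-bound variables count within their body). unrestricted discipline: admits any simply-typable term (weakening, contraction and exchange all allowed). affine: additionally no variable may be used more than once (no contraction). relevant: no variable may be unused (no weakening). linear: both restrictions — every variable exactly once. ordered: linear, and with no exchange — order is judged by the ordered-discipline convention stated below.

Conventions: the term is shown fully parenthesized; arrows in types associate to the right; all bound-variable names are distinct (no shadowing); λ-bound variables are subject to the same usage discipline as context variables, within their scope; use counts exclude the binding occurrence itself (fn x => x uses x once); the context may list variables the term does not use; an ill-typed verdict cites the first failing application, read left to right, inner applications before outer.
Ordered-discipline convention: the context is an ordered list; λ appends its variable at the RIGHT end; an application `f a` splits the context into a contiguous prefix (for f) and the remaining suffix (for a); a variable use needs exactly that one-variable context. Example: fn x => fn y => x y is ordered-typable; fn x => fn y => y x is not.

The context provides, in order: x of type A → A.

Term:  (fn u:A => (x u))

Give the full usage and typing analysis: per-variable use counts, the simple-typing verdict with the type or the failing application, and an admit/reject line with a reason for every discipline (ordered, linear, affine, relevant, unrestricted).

counts: x ×1; u [bound] ×1
left-to-right use order: x, u
typing: well-typed at A → A
ordered: ✓, x, u once each; derivable with no W/C/E
linear: ✓, x, u: one use apiece
affine: ✓, no duplicate uses among x, u
relevant: ✓, x, u: all used, weakening unneeded
unrestricted: ✓, simply typable at A → A; W, C, E all held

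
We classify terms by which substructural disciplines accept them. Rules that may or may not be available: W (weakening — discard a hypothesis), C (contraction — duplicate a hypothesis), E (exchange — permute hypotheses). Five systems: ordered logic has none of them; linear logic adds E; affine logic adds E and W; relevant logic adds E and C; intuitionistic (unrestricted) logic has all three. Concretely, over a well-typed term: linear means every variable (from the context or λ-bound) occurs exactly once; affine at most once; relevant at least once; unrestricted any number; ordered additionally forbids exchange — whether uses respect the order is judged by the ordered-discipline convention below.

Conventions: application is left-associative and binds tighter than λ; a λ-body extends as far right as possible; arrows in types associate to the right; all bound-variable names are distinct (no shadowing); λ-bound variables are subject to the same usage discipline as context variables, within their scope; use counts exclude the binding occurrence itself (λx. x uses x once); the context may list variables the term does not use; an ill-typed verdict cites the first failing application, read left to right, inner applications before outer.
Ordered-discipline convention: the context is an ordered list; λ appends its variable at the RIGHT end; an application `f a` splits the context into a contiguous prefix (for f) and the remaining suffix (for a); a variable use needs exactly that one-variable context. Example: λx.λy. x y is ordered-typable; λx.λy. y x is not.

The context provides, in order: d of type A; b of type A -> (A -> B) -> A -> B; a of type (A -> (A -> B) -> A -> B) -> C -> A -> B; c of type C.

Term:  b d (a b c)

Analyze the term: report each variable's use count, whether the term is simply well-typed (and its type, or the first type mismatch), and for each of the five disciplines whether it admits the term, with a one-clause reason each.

usage: d=1, b=2, a=1, c=1
left-to-right use order: b, d, a, b, c
typing: well-typed at A -> B
ordered ✗ (b ×2 used more than once (contraction))
linear ✗ (b ×2 used more than once (contraction))
affine ✗ (b ×2 used more than once (contraction))
relevant ✓ (at least one use each (d, b, a, c))
unrestricted ✓ (type-checks (A -> B) and nothing is barred)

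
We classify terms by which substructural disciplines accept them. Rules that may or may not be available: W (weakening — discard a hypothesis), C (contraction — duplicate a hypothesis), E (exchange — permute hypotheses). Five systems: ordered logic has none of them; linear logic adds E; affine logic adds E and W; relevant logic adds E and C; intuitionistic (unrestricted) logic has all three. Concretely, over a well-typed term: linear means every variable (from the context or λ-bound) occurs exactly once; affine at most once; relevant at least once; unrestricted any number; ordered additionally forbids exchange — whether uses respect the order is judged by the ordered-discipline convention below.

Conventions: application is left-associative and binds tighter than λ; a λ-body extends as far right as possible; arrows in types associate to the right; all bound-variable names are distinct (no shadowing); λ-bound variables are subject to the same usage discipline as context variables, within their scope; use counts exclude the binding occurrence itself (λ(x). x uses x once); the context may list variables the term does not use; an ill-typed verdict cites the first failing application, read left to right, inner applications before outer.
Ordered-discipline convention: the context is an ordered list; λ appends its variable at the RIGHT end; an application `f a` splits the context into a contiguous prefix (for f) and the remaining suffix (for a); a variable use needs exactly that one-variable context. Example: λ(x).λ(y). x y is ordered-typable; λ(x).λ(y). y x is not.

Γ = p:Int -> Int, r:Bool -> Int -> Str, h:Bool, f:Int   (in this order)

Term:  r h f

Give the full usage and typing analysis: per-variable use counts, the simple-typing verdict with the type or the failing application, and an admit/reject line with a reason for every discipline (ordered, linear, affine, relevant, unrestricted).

use counts: p ×0, r ×1, h ×1, f ×1
use order (left to right): r, h, f
typing: well-typed at Str
ordered: ✗, p never used (weakening)
linear: ✗, p never used (weakening)
affine: ✓, at most one use each (p, r, h, f)
relevant: ✗, p never used (weakening)
unrestricted: ✓, type-checks (Str) and nothing is barred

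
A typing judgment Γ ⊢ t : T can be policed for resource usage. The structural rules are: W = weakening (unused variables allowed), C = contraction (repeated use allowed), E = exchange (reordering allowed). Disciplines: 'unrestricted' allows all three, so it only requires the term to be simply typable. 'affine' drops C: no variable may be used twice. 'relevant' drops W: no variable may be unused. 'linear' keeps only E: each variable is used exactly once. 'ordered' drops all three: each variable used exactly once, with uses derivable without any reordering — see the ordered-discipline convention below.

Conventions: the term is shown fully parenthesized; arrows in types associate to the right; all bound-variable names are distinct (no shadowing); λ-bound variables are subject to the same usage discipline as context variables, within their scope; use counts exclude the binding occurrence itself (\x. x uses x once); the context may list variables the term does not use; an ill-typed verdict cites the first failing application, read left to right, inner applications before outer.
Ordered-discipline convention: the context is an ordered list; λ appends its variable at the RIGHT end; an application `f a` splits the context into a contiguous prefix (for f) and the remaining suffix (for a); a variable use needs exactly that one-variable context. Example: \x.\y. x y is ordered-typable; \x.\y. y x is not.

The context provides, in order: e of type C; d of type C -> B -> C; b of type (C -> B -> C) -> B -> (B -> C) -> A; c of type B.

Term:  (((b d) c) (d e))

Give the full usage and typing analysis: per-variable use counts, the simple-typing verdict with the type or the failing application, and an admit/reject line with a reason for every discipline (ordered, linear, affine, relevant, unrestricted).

usage: e: 1×, d: 2×, b: 1×, c: 1×
left-to-right use order: b, d, c, d, e
typing: well-typed — term : A
ordered: ✗, repeated use of d ×2
linear: ✗, repeated use of d ×2
affine: ✗, repeated use of d ×2
relevant: ✓, none of e, d, b, c goes unused
unrestricted: ✓, simply typable at A; W, C, E all held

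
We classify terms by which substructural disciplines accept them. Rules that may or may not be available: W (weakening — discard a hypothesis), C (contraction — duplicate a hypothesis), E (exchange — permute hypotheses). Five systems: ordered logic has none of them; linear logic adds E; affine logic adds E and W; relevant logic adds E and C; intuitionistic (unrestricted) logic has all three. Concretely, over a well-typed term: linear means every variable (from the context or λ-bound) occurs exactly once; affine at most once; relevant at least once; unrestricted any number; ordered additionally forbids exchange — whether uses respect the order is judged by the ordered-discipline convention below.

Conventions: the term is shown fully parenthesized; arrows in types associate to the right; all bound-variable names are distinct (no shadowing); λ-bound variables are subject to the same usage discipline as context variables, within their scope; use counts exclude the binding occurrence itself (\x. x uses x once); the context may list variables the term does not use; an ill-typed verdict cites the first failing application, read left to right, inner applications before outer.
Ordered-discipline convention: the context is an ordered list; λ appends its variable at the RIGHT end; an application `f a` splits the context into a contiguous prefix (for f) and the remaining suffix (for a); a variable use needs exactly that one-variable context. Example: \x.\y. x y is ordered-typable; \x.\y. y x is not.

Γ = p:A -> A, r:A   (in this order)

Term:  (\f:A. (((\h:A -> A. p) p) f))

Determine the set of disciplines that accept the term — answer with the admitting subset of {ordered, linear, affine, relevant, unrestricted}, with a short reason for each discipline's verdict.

accepted by: unrestricted
usage: p: 2; r: 0; f (λ-bound): 1; h (λ-bound): 0
left-to-right use order: p, p, f
typing: well-typed — term : A -> A
ordered: ✗, uses contraction: p ×2; r, h left unused
linear: ✗, uses contraction: p ×2; r, h left unused
affine: ✗, uses contraction: p ×2
relevant: ✗, r, h left unused
unrestricted: ✓, type-checks (A -> A) and nothing is barred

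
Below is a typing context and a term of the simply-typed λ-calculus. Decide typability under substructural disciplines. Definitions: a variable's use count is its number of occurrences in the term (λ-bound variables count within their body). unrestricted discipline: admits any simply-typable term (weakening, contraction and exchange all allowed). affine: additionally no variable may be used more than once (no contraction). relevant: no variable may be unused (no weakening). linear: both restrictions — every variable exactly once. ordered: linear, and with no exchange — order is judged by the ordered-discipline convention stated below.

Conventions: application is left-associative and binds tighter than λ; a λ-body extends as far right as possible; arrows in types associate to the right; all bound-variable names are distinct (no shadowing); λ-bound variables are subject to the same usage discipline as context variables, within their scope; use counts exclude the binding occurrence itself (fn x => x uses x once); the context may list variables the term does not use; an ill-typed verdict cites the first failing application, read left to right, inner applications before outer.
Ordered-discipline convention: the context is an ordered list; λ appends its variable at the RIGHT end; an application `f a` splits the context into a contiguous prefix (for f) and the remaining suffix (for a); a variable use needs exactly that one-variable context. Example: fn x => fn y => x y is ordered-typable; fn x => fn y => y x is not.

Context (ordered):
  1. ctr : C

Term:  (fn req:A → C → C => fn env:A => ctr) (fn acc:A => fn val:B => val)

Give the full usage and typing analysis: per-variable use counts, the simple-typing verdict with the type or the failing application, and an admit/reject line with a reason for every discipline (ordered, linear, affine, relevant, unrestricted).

use counts: ctr: 1; req (λ-bound): 0; env (λ-bound): 0; acc (λ-bound): 0; val (λ-bound): 1
order of uses: ctr, val
typing: ill-typed: an argument A → B → B mismatches the expected A → C → C
ordered: ✗, fails simple typing
linear: ✗, a type mismatch blocks all five
affine: ✗, the type mismatch rejects it
relevant: ✗, not simply typable
unrestricted: ✗, fails simple typing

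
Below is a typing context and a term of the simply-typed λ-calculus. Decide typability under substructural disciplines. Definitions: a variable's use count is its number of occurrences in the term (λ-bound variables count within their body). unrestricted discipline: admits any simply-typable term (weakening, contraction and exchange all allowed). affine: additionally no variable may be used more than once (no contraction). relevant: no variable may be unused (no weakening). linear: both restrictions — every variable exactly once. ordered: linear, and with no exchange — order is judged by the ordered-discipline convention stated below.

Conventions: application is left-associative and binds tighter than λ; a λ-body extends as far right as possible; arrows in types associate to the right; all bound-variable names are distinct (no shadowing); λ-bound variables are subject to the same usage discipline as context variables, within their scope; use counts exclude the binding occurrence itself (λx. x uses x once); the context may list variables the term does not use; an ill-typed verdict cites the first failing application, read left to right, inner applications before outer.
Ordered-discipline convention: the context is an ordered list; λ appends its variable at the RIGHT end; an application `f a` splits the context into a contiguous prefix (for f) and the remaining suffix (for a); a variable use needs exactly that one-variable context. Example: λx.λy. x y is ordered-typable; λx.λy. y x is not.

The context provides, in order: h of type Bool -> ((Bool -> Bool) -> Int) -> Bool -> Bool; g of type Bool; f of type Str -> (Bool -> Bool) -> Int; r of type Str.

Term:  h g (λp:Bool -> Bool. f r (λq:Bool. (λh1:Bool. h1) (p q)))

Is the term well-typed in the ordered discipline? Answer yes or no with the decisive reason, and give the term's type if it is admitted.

yes — h, g, f, r, p, q, h1 once each; derivable with no W/C/E; term : Bool -> Bool
usage: h: 1×; g: 1×; f: 1×; r: 1×; p (bound): 1×; q (bound): 1×; h1 (bound): 1×
use order (left to right): h, g, f, r, h1, p, q
typing: well-typed at Bool -> Bool
summary: ordered ✓ | linear ✓ | affine ✓ | relevant ✓ | unrestricted ✓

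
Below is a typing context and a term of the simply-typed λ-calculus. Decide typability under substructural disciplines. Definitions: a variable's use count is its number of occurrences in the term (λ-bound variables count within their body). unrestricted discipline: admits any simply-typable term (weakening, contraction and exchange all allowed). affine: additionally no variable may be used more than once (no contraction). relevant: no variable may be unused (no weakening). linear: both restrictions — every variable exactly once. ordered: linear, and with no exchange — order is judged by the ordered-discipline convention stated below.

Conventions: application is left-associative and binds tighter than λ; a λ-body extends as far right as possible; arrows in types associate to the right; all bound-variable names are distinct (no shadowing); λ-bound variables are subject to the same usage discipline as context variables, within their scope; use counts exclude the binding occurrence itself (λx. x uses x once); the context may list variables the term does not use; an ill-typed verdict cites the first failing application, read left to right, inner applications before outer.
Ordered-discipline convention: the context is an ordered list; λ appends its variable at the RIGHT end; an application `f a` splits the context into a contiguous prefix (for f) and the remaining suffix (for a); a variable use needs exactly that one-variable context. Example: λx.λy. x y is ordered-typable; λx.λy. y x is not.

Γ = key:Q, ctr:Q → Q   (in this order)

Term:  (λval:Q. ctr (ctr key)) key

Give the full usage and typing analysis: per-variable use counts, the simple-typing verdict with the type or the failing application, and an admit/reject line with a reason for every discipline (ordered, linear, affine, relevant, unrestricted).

variable uses: key: 2; ctr: 2; val (λ-bound): 0
order of uses: ctr, ctr, key, key
typing: well-typed at Q
ordered: ✗, repeated use of key ×2, ctr ×2; val left unused
linear: ✗, repeated use of key ×2, ctr ×2; val left unused
affine: ✗, repeated use of key ×2, ctr ×2
relevant: ✗, val left unused
unrestricted: ✓, type-checks (Q) and nothing is barred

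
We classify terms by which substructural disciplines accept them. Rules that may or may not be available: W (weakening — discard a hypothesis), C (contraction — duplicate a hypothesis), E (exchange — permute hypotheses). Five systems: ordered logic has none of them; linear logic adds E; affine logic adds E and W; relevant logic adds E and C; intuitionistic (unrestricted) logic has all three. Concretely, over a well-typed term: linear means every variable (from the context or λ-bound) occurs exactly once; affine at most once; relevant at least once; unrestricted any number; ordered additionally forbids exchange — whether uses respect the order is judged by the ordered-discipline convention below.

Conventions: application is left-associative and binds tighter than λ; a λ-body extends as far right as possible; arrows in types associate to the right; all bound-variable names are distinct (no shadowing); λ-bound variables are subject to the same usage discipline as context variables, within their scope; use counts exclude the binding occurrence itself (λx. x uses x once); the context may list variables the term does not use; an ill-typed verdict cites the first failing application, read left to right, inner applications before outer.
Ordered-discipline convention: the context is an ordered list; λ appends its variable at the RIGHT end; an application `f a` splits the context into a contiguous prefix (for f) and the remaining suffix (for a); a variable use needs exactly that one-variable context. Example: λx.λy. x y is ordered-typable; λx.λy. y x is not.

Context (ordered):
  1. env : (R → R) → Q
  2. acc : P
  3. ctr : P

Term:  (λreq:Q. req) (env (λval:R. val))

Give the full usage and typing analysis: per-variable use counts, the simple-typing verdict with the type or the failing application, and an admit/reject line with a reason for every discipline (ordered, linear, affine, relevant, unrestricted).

use counts: env: 1×, acc: 0×, ctr: 0×, req (λ-bound): 1×, val (λ-bound): 1×
use order (left to right): req, env, val
typing: ✓ — Q
ordered ✗ (acc, ctr never used (weakening))
linear ✗ (acc, ctr never used (weakening))
affine ✓ (env, acc, ctr, req, val: no repeats, contraction unneeded)
relevant ✗ (acc, ctr never used (weakening))
unrestricted ✓ (well-typed at Q; no restrictions here)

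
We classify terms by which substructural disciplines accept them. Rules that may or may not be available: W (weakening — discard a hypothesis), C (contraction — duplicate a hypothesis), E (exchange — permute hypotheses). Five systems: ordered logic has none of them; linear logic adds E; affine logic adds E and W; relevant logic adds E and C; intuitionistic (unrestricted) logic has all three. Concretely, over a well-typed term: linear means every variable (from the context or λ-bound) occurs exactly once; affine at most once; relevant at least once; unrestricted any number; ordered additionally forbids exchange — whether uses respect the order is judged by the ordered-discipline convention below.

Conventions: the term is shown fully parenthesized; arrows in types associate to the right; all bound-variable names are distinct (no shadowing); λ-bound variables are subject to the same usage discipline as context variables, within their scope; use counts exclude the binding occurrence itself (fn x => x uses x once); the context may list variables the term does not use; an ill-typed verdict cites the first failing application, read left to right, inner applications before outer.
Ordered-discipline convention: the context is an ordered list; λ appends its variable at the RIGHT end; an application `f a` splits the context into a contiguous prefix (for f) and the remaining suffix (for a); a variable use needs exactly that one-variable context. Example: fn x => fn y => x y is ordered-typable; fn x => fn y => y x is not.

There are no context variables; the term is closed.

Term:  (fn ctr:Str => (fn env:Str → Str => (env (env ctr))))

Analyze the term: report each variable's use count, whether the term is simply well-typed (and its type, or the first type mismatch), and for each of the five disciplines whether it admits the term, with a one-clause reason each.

usage: ctr (bound)=1, env (bound)=2
uses in reading order: env, env, ctr
typing: the term checks, with type Str → (Str → Str) → Str
ordered: ✗, needs contraction — env ×2
linear: ✗, needs contraction — env ×2
affine: ✗, needs contraction — env ×2
relevant: ✓, at least one use each (ctr, env)
unrestricted: ✓, well-typed at Str → (Str → Str) → Str; no restrictions here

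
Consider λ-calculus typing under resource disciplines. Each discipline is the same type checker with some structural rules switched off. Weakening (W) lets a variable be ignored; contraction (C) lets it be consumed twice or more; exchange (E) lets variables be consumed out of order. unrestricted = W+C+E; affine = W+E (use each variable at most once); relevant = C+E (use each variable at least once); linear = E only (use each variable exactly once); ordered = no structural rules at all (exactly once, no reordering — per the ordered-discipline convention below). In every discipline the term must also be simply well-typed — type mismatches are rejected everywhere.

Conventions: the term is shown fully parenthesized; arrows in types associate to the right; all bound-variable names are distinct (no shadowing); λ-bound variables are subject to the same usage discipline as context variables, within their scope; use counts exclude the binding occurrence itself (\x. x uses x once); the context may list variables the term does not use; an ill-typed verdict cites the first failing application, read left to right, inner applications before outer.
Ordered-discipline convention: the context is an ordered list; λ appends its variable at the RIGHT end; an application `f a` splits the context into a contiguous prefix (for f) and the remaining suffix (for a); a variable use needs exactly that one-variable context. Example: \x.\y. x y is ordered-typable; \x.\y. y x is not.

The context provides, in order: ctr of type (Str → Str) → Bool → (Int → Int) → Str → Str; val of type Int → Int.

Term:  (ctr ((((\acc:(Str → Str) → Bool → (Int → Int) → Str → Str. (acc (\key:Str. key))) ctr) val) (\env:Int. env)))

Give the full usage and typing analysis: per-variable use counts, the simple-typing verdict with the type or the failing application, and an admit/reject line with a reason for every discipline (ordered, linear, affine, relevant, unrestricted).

counts: ctr: 2×, val: 1×, acc (λ-bound): 1×, key (λ-bound): 1×, env (λ-bound): 1×
use order (left to right): ctr, acc, key, ctr, val, env
typing: ill-typed: an application expects Bool but receives Int → Int
ordered: ✗ — not simply typable
linear: ✗ — fails simple typing
affine: ✗ — a type mismatch blocks all five
relevant: ✗ — the type mismatch rejects it
unrestricted: ✗ — not simply typable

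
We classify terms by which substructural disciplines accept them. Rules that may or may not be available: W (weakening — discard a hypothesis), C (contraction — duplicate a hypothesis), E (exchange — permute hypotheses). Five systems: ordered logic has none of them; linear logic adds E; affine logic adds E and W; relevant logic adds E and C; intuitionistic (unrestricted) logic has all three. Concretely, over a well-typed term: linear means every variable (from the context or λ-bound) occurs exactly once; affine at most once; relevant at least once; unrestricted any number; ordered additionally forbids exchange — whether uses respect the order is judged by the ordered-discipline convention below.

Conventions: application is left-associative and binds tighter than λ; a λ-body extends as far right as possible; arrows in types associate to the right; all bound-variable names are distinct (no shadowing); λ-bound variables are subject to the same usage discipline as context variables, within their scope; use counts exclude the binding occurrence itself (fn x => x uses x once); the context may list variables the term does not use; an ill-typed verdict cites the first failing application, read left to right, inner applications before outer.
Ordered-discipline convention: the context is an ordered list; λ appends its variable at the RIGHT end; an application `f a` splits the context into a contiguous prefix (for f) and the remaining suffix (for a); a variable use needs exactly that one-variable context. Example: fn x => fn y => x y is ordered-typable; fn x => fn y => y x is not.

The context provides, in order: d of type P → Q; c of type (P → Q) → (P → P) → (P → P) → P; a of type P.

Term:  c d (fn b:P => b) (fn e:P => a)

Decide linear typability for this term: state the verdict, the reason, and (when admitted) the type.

no — e never used (weakening)
counts: d=1; c=1; a=1; b (λ-bound)=1; e (λ-bound)=0
left-to-right use order: c, d, b, a
typing: the term checks, with type P
all disciplines: ordered ✗ · linear ✗ · affine ✓ · relevant ✗ · unrestricted ✓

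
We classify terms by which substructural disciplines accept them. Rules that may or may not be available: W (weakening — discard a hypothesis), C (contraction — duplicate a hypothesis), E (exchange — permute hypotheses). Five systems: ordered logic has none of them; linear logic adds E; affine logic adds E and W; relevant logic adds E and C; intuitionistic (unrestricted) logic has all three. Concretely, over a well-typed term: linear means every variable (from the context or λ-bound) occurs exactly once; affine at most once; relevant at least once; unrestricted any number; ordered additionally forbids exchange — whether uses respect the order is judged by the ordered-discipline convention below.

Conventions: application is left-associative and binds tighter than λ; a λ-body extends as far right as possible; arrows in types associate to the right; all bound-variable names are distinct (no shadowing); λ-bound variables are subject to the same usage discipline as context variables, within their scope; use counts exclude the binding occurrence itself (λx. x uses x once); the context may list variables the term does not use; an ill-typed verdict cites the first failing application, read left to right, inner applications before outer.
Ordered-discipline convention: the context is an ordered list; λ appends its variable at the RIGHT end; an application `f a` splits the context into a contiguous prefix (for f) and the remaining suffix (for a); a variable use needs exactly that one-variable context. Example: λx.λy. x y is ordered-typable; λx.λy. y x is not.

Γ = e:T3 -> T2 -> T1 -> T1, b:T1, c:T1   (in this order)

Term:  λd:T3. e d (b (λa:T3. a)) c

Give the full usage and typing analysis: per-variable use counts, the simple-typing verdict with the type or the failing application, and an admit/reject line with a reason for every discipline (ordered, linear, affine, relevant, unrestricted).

use counts: e: 1×; b: 1×; c: 1×; d (bound): 1×; a (bound): 1×
order of uses: e, d, b, a, c
typing: ill-typed: non-function type T1 applied to an argument
ordered: ✗ — the type mismatch rejects it
linear: ✗ — not simply typable
affine: ✗ — fails simple typing
relevant: ✗ — a type mismatch blocks all five
unrestricted: ✗ — the type mismatch rejects it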